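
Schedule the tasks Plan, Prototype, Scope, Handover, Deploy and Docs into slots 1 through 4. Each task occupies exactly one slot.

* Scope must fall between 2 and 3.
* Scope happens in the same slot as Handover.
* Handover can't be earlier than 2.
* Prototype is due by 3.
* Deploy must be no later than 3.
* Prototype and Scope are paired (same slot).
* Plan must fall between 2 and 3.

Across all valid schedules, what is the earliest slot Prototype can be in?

2

Prototype must be in the same slot as Scope, which can't be before 2, so Prototype is at least 2; Prototype's own window allows nothing later than 3.
Prototype at 2 is achievable: Prototype -> 2; Scope -> 2; Plan -> 2; Deploy -> 1; Handover -> 2; Docs -> 1.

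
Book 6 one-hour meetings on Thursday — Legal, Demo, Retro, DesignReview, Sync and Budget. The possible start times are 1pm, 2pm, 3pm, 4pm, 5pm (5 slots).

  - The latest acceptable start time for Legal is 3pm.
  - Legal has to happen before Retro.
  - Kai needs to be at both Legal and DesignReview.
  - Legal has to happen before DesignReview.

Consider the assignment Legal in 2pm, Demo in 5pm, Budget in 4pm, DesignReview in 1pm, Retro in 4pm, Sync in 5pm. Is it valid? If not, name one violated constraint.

The latest acceptable start time for Legal is 3pm — holds.
Legal has to happen before Retro — holds.
Legal has to happen before DesignReview — violated.
Kai needs to be at both Legal and DesignReview — holds.

No — it violates: Legal has to happen before DesignReview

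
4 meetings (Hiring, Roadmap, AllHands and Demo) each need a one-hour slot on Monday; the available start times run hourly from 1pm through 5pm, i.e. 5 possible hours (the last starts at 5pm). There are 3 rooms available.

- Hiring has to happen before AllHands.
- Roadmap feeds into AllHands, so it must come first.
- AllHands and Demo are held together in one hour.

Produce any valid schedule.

Demo=2pm; AllHands=2pm; Hiring=1pm; Roadmap=1pm

Checking: Roadmap(1pm) before AllHands(2pm); Hiring(1pm) before AllHands(2pm); AllHands = Demo = 2pm; max 2 per hour (cap 3).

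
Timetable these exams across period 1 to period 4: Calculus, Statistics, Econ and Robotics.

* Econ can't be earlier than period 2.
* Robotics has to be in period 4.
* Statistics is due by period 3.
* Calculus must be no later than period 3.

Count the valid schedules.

Splitting on Calculus: it can be period 1 (9), period 2 (9), period 3 (9). Listing each branch's schedules as (Statistics, Econ, Robotics) by period number:
Calculus=period 1: (1,2,4) (1,3,4) (1,4,4) (2,2,4) (2,3,4) (2,4,4) (3,2,4) (3,3,4) (3,4,4) — 9.
Calculus=period 2: (1,2,4) (1,3,4) (1,4,4) (2,2,4) (2,3,4) (2,4,4) (3,2,4) (3,3,4) (3,4,4) — 9.
Calculus=period 3: (1,2,4) (1,3,4) (1,4,4) (2,2,4) (2,3,4) (2,4,4) (3,2,4) (3,3,4) (3,4,4) — 9.
Summing: 9 + 9 + 9 = 27.

27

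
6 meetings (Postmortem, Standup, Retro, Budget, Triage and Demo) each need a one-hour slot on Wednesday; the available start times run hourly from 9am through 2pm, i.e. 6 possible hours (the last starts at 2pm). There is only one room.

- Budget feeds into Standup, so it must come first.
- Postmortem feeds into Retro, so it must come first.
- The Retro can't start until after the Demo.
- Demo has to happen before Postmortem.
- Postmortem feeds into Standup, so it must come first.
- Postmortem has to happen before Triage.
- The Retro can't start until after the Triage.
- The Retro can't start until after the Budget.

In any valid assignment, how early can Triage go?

Precedence pushes Triage to at least 11am; downstream work caps Triage at 1pm.
Triage at 11am is achievable: Standup=2pm, Budget=12pm, Demo=9am, Postmortem=10am, Triage=11am, Retro=1pm.

11am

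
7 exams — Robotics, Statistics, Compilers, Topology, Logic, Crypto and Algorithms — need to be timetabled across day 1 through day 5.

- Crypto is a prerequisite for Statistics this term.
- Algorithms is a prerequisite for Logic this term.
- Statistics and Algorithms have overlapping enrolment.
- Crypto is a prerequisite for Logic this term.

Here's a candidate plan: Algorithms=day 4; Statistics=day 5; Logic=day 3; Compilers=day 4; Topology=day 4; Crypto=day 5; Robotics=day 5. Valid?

Crypto is a prerequisite for Statistics this term — violated.
Statistics and Algorithms have overlapping enrolment — holds.
Crypto is a prerequisite for Logic this term — violated.
Algorithms is a prerequisite for Logic this term — violated.

No — it violates: Crypto is a prerequisite for Logic this term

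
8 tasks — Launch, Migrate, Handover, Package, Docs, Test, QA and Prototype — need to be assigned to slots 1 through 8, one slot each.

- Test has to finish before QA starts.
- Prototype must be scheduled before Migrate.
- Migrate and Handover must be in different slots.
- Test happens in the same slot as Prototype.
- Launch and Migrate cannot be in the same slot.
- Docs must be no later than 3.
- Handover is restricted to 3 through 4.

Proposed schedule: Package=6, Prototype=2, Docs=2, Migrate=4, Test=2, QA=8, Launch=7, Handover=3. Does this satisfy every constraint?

Yes

Test has to finish before QA starts — holds.
Handover is restricted to 3 through 4 — holds.
Docs must be no later than 3 — holds.
Prototype must be scheduled before Migrate — holds.
Migrate and Handover must be in different slots — holds.
Test happens in the same slot as Prototype — holds.
Launch and Migrate cannot be in the same slot — holds.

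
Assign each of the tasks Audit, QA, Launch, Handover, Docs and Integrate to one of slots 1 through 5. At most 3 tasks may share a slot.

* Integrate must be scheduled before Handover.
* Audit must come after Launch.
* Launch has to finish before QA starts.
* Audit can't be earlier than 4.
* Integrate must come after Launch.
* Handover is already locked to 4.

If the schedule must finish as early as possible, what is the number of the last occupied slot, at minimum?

The precedence chain requires at least 3 distinct slots.
With at most 3 per slot and 6 tasks, at least 2 slots are needed.
Audit can't be placed before 4, so the schedule must run through at least slot 4.
4 works (last occupied slot: 4): for example QA -> 2; Integrate -> 2; Audit -> 4; Launch -> 1; Handover -> 4; Docs -> 1.

4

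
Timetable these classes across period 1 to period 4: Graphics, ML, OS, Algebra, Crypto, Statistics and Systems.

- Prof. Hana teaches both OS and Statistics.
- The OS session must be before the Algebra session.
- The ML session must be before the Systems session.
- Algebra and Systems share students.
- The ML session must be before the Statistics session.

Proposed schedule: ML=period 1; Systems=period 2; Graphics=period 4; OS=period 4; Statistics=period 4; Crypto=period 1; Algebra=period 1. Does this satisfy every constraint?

Invalid. The OS session must be before the Algebra session.

The OS session must be before the Algebra session — violated.
The ML session must be before the Systems session — holds.
Prof. Hana teaches both OS and Statistics — violated.
Algebra and Systems share students — holds.
The ML session must be before the Statistics session — holds.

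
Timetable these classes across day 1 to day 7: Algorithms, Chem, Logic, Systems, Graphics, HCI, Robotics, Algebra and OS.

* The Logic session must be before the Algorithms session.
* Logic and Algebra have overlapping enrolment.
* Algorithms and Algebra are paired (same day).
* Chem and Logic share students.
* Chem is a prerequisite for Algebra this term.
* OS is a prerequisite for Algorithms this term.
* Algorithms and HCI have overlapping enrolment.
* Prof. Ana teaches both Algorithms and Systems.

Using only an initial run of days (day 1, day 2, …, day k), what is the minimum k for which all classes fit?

3

The precedence chain requires at least 2 distinct days.
Could 2 days be enough, i.e. nothing placed later than day 2? No: Algorithms must come after Logic (at day 1 or later) → {day 2}; Logic must come before Algorithms (at day 2 or earlier) → {day 1}; Algebra must come after Chem (at day 1 or later) → {day 2}; Chem must come before Algebra (at day 2 or earlier) → {day 1}; Logic can't share with Chem (day 1) → nothing is left.
So 2 days is not enough.
3 works (last occupied day: day 3): for example Chem=day 1, Systems=day 1, Algebra=day 3, Algorithms=day 3, Graphics=day 1, Robotics=day 1, HCI=day 1, Logic=day 2, OS=day 1.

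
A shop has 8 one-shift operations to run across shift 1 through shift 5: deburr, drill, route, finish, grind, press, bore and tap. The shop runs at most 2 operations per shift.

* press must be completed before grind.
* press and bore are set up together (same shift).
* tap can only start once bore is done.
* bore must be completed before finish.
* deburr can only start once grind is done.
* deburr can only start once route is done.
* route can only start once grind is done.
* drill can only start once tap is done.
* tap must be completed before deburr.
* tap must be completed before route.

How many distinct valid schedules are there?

42

Splitting on deburr: it can be shift 4 (7), shift 5 (35). Listing each branch's schedules as (drill, route, finish, grind, press, bore, tap) by shift number:
deburr=shift 4: (3,3,4,2,1,1,2) (3,3,5,2,1,1,2) (4,3,3,2,1,1,2) (4,3,5,2,1,1,2) (5,3,3,2,1,1,2) (5,3,4,2,1,1,2) (5,3,5,2,1,1,2) — 7.
deburr=shift 5: (3,3,4,2,1,1,2) (3,3,5,2,1,1,2) (3,4,2,3,1,1,2) (3,4,3,2,1,1,2) (3,4,4,2,1,1,2) (3,4,4,3,1,1,2) (3,4,5,2,1,1,2) (3,4,5,3,1,1,2) (4,3,3,2,1,1,2) (4,3,4,2,1,1,2) (4,3,5,2,1,1,2) (4,4,2,2,1,1,3) (4,4,2,3,1,1,2) (4,4,2,3,1,1,3) (4,4,3,2,1,1,2) (4,4,3,2,1,1,3) (4,4,3,3,1,1,2) (4,4,5,2,1,1,2) (4,4,5,2,1,1,3) (4,4,5,3,1,1,2) (4,4,5,3,1,1,3) (4,4,5,3,2,2,3) (5,3,3,2,1,1,2) (5,3,4,2,1,1,2) (5,4,2,2,1,1,3) (5,4,2,3,1,1,2) (5,4,2,3,1,1,3) (5,4,3,2,1,1,2) (5,4,3,2,1,1,3) (5,4,3,3,1,1,2) (5,4,4,2,1,1,2) (5,4,4,2,1,1,3) (5,4,4,3,1,1,2) (5,4,4,3,1,1,3) (5,4,4,3,2,2,3) — 35.
Summing: 7 + 35 = 42.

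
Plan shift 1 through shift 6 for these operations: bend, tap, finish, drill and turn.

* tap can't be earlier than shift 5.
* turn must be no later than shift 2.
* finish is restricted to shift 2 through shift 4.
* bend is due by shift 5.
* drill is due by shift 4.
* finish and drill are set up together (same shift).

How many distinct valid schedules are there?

Splitting on bend: it can be shift 1 (12), shift 2 (12), shift 3 (12), shift 4 (12), shift 5 (12). Listing each branch's schedules as (tap, finish, drill, turn) by shift number:
bend=shift 1: (5,2,2,1) (5,2,2,2) (5,3,3,1) (5,3,3,2) (5,4,4,1) (5,4,4,2) (6,2,2,1) (6,2,2,2) (6,3,3,1) (6,3,3,2) (6,4,4,1) (6,4,4,2) — 12.
bend=shift 2: (5,2,2,1) (5,2,2,2) (5,3,3,1) (5,3,3,2) (5,4,4,1) (5,4,4,2) (6,2,2,1) (6,2,2,2) (6,3,3,1) (6,3,3,2) (6,4,4,1) (6,4,4,2) — 12.
bend=shift 3: (5,2,2,1) (5,2,2,2) (5,3,3,1) (5,3,3,2) (5,4,4,1) (5,4,4,2) (6,2,2,1) (6,2,2,2) (6,3,3,1) (6,3,3,2) (6,4,4,1) (6,4,4,2) — 12.
bend=shift 4: (5,2,2,1) (5,2,2,2) (5,3,3,1) (5,3,3,2) (5,4,4,1) (5,4,4,2) (6,2,2,1) (6,2,2,2) (6,3,3,1) (6,3,3,2) (6,4,4,1) (6,4,4,2) — 12.
bend=shift 5: (5,2,2,1) (5,2,2,2) (5,3,3,1) (5,3,3,2) (5,4,4,1) (5,4,4,2) (6,2,2,1) (6,2,2,2) (6,3,3,1) (6,3,3,2) (6,4,4,1) (6,4,4,2) — 12.
Summing: 12 + 12 + 12 + 12 + 12 = 60.

60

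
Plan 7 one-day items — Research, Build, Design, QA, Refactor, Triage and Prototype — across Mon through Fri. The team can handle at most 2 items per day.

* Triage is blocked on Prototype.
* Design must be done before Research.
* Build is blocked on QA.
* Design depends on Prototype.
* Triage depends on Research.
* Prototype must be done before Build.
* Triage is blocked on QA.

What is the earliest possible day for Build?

Precedence pushes Build to at least Tue.
Build at Tue is achievable: Build -> Tue, Research -> Wed, Design -> Tue, Refactor -> Wed, QA -> Mon, Triage -> Thu, Prototype -> Mon.

Tue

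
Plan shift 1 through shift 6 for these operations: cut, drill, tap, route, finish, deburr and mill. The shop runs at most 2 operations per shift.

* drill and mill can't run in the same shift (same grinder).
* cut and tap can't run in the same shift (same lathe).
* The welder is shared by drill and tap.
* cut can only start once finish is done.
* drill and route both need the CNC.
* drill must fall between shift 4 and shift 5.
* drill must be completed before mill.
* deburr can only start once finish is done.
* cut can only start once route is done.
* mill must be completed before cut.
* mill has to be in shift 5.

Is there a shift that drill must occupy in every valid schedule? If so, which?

shift 4

drill's window is shift 4–shift 5.
mill is fixed at shift 5, and drill can't share a shift with mill.
So drill must be shift 4.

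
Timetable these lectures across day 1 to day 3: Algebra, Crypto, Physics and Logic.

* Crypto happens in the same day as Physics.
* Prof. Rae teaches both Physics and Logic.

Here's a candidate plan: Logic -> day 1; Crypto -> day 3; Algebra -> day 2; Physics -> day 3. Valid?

Yes

Crypto happens in the same day as Physics — holds.
Prof. Rae teaches both Physics and Logic — holds.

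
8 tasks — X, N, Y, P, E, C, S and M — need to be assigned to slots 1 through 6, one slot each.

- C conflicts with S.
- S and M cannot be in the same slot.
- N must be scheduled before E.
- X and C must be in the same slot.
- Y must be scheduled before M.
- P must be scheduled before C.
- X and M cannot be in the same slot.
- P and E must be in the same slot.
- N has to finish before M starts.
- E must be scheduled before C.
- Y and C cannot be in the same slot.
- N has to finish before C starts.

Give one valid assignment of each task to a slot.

X=3, N=1, E=2, P=2, C=3, Y=1, M=2, S=1

Checking: Y(1) before M(2); E(2) before C(3); N(1) before E(2); N(1) before M(2); N(1) before C(3); P(2) before C(3); X(3) != M(2); S(1) != M(2); Y(1) != C(3); C(3) != S(1); X = C = 3; P = E = 2.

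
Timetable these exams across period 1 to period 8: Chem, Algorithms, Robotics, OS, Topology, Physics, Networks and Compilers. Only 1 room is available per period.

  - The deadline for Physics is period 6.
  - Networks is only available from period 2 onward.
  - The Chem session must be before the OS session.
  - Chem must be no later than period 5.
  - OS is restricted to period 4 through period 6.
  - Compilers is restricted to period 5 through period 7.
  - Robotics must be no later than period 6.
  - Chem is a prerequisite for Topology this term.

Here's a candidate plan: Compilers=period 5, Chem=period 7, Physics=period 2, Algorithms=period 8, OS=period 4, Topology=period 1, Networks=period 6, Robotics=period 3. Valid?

Invalid. Chem is a prerequisite for Topology this term.

The Chem session must be before the OS session — violated.
Chem is a prerequisite for Topology this term — violated.
Only 1 room is available per period — holds.
Networks is only available from period 2 onward — holds.
Robotics must be no later than period 6 — holds.
OS is restricted to period 4 through period 6 — holds.
The deadline for Physics is period 6 — holds.
Compilers is restricted to period 5 through period 7 — holds.
Chem must be no later than period 5 — violated.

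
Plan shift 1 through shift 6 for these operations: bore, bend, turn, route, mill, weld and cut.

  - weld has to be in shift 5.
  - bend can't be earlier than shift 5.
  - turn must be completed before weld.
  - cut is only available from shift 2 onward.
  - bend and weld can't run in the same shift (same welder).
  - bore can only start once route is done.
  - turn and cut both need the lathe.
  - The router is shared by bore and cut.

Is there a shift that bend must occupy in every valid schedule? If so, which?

bend's window is shift 5–shift 6.
weld is fixed at shift 5, and bend can't share a shift with weld.
So bend must be shift 6.

shift 6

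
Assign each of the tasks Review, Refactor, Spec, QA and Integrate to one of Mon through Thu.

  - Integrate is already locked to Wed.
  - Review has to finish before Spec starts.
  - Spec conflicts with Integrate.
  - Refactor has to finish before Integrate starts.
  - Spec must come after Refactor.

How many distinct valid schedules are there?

28

Splitting on Review: it can be Mon (12), Tue (8), Wed (8). Listing each branch's schedules as (Refactor, Spec, QA, Integrate):
Review=Mon: (Mon,Tue,Mon,Wed) (Mon,Tue,Tue,Wed) (Mon,Tue,Wed,Wed) (Mon,Tue,Thu,Wed) (Mon,Thu,Mon,Wed) (Mon,Thu,Tue,Wed) (Mon,Thu,Wed,Wed) (Mon,Thu,Thu,Wed) (Tue,Thu,Mon,Wed) (Tue,Thu,Tue,Wed) (Tue,Thu,Wed,Wed) (Tue,Thu,Thu,Wed) — 12.
Review=Tue: (Mon,Thu,Mon,Wed) (Mon,Thu,Tue,Wed) (Mon,Thu,Wed,Wed) (Mon,Thu,Thu,Wed) (Tue,Thu,Mon,Wed) (Tue,Thu,Tue,Wed) (Tue,Thu,Wed,Wed) (Tue,Thu,Thu,Wed) — 8.
Review=Wed: (Mon,Thu,Mon,Wed) (Mon,Thu,Tue,Wed) (Mon,Thu,Wed,Wed) (Mon,Thu,Thu,Wed) (Tue,Thu,Mon,Wed) (Tue,Thu,Tue,Wed) (Tue,Thu,Wed,Wed) (Tue,Thu,Thu,Wed) — 8.
Summing: 12 + 8 + 8 = 28.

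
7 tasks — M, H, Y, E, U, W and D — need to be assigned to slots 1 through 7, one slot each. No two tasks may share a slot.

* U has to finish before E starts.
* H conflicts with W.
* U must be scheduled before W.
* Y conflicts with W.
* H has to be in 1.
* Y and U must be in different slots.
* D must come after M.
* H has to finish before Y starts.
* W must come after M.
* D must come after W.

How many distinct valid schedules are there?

42

Splitting on M: it can be 2 (15), 3 (15), 4 (9), 5 (3). Listing each branch's schedules as (H, Y, E, U, W, D):
M=2: (1,3,5,4,6,7) (1,3,6,4,5,7) (1,3,7,4,5,6) (1,4,5,3,6,7) (1,4,6,3,5,7) (1,4,7,3,5,6) (1,5,4,3,6,7) (1,5,6,3,4,7) (1,5,7,3,4,6) (1,6,4,3,5,7) (1,6,5,3,4,7) (1,6,7,3,4,5) (1,7,4,3,5,6) (1,7,5,3,4,6) (1,7,6,3,4,5) — 15.
M=3: (1,2,5,4,6,7) (1,2,6,4,5,7) (1,2,7,4,5,6) (1,4,5,2,6,7) (1,4,6,2,5,7) (1,4,7,2,5,6) (1,5,4,2,6,7) (1,5,6,2,4,7) (1,5,7,2,4,6) (1,6,4,2,5,7) (1,6,5,2,4,7) (1,6,7,2,4,5) (1,7,4,2,5,6) (1,7,5,2,4,6) (1,7,6,2,4,5) — 15.
M=4: (1,2,5,3,6,7) (1,2,6,3,5,7) (1,2,7,3,5,6) (1,3,5,2,6,7) (1,3,6,2,5,7) (1,3,7,2,5,6) (1,5,3,2,6,7) (1,6,3,2,5,7) (1,7,3,2,5,6) — 9.
M=5: (1,2,4,3,6,7) (1,3,4,2,6,7) (1,4,3,2,6,7) — 3.
Summing: 15 + 15 + 9 + 3 = 42.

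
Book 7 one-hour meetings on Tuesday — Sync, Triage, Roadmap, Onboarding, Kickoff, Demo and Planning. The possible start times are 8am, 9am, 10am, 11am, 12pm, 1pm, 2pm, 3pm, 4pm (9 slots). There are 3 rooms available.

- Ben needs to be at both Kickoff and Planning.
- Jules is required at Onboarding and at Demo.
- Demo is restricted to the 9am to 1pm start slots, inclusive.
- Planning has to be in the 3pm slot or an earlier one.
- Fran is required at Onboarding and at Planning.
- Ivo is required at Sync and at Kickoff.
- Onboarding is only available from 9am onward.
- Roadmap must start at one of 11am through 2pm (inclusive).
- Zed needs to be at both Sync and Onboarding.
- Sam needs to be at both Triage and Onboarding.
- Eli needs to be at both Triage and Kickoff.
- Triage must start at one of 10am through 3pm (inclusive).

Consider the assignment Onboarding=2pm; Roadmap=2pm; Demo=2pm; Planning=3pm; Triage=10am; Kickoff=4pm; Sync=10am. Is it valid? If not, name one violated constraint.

Zed needs to be at both Sync and Onboarding — holds.
Demo is restricted to the 9am to 1pm start slots, inclusive — violated.
Fran is required at Onboarding and at Planning — holds.
Onboarding is only available from 9am onward — holds.
There are 3 rooms available — holds.
Ivo is required at Sync and at Kickoff — holds.
Ben needs to be at both Kickoff and Planning — holds.
Roadmap must start at one of 11am through 2pm (inclusive) — holds.
Eli needs to be at both Triage and Kickoff — holds.
Sam needs to be at both Triage and Onboarding — holds.
Jules is required at Onboarding and at Demo — violated.
Planning has to be in the 3pm slot or an earlier one — holds.
Triage must start at one of 10am through 3pm (inclusive) — holds.

No. Jules is required at Onboarding and at Demo is not satisfied.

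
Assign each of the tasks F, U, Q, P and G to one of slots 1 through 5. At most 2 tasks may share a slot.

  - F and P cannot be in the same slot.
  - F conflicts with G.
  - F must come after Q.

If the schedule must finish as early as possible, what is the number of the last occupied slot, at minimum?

The precedence chain requires at least 2 distinct slots.
With at most 2 per slot and 5 tasks, at least 3 slots are needed.
3 works (last occupied slot: 3): for example G=3, U=1, Q=1, F=2, P=3.

3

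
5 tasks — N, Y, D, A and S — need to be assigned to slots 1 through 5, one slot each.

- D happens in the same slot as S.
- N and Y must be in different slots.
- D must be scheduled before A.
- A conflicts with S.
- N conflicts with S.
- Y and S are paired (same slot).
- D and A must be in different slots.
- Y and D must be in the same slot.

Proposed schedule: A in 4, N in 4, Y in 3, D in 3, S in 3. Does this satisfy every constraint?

Yes

Y and S are paired (same slot) — holds.
D must be scheduled before A — holds.
Y and D must be in the same slot — holds.
D and A must be in different slots — holds.
N conflicts with S — holds.
D happens in the same slot as S — holds.
N and Y must be in different slots — holds.
A conflicts with S — holds.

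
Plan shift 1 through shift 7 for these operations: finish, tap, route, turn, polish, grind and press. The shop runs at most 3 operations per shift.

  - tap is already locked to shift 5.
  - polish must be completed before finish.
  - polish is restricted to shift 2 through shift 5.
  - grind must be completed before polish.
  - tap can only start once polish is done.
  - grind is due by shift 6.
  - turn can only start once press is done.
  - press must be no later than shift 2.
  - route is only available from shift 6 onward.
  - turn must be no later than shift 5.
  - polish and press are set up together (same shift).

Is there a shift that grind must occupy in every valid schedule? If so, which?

Grind's own window allows nothing later than shift 6; downstream work caps grind at shift 1.
So grind is pinned to shift 1.

shift 1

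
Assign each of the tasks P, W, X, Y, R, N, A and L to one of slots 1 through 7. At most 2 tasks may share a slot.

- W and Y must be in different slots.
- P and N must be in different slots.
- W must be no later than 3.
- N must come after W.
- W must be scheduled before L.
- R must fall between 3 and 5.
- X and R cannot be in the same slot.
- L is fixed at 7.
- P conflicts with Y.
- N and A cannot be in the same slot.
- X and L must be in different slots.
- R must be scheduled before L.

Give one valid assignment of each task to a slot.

L -> 7, P -> 1, A -> 4, Y -> 3, W -> 1, R -> 3, N -> 2, X -> 2

Checking: R(3) before L(7); W(1) before L(7); W(1) before N(2); P(1) != N(2); P(1) != Y(3); X(2) != R(3); X(2) != L(7); W(1) != Y(3); N(2) != A(4); L=7 in [7,7]; R=3 in [3,5]; W=1 in [1,3]; max 2 per slot (cap 2).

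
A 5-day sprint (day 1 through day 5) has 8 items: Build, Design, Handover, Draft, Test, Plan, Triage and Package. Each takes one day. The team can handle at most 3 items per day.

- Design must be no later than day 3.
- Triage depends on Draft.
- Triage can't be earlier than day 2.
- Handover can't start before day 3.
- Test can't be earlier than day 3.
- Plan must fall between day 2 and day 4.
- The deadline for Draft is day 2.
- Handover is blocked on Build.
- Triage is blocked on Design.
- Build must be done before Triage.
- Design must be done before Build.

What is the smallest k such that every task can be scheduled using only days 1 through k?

The precedence chain requires at least 3 distinct days.
With at most 3 per day and 8 tasks, at least 3 days are needed.
3 works (last occupied day: day 3): for example Design=day 1; Triage=day 3; Test=day 3; Build=day 2; Draft=day 1; Handover=day 3; Plan=day 2; Package=day 1.

3 days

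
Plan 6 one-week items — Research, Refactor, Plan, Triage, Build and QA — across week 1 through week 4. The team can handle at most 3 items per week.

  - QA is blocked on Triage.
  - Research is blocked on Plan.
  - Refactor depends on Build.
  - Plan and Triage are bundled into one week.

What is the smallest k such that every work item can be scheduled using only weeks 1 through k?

The precedence chain requires at least 2 distinct weeks.
With at most 3 per week and 6 work items, at least 2 weeks are needed.
2 works (last occupied week: week 2): for example Build=week 1; Research=week 2; Triage=week 1; QA=week 2; Refactor=week 2; Plan=week 1.

2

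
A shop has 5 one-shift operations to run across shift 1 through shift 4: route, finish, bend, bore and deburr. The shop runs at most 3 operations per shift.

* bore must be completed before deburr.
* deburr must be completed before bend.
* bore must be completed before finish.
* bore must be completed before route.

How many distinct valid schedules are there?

31

Splitting on route: it can be shift 2 (9), shift 3 (11), shift 4 (11). Listing each branch's schedules as (finish, bend, bore, deburr) by shift number:
route=shift 2: (2,3,1,2) (2,4,1,2) (2,4,1,3) (3,3,1,2) (3,4,1,2) (3,4,1,3) (4,3,1,2) (4,4,1,2) (4,4,1,3) — 9.
route=shift 3: (2,3,1,2) (2,4,1,2) (2,4,1,3) (3,3,1,2) (3,4,1,2) (3,4,1,3) (3,4,2,3) (4,3,1,2) (4,4,1,2) (4,4,1,3) (4,4,2,3) — 11.
route=shift 4: (2,3,1,2) (2,4,1,2) (2,4,1,3) (3,3,1,2) (3,4,1,2) (3,4,1,3) (3,4,2,3) (4,3,1,2) (4,4,1,2) (4,4,1,3) (4,4,2,3) — 11.
Summing: 9 + 11 + 11 = 31.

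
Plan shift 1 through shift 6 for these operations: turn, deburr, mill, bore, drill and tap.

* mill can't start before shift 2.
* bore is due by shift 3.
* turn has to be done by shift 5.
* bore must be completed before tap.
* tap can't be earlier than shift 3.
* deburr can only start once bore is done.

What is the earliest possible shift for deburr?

Precedence pushes deburr to at least shift 2.
deburr at shift 2 is achievable: bore in shift 1; drill in shift 1; turn in shift 1; deburr in shift 2; mill in shift 2; tap in shift 3.

shift 2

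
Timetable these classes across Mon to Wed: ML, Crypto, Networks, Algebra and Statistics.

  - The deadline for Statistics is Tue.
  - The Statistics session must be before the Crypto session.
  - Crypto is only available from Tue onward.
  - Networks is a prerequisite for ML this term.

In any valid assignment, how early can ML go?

Precedence pushes ML to at least Tue.
ML at Tue is achievable: ML in Tue; Statistics in Mon; Networks in Mon; Algebra in Mon; Crypto in Tue.

Tue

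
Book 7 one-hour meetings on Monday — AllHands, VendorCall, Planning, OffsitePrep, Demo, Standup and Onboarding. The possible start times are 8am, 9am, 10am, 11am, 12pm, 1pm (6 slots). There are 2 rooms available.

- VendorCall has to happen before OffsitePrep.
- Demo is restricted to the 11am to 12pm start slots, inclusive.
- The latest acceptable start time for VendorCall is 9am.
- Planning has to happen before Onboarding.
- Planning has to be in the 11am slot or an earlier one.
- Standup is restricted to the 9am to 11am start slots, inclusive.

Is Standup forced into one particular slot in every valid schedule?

No

Standup can be 9am (e.g. Standup in 9am, Demo in 11am, Planning in 8am, AllHands in 10am, VendorCall in 8am, OffsitePrep in 9am, Onboarding in 10am) or 10am (e.g. Standup=10am; Onboarding=9am; Demo=11am; OffsitePrep=9am; Planning=8am; VendorCall=8am; AllHands=10am).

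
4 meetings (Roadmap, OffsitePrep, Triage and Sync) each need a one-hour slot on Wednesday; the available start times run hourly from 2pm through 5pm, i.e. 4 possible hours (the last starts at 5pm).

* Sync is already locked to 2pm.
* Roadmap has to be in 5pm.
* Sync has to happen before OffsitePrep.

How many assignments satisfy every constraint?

12

Splitting on OffsitePrep: it can be 3pm (4), 4pm (4), 5pm (4). Listing each branch's schedules as (Roadmap, Triage, Sync):
OffsitePrep=3pm: (5pm,2pm,2pm) (5pm,3pm,2pm) (5pm,4pm,2pm) (5pm,5pm,2pm) — 4.
OffsitePrep=4pm: (5pm,2pm,2pm) (5pm,3pm,2pm) (5pm,4pm,2pm) (5pm,5pm,2pm) — 4.
OffsitePrep=5pm: (5pm,2pm,2pm) (5pm,3pm,2pm) (5pm,4pm,2pm) (5pm,5pm,2pm) — 4.
Summing: 4 + 4 + 4 = 12.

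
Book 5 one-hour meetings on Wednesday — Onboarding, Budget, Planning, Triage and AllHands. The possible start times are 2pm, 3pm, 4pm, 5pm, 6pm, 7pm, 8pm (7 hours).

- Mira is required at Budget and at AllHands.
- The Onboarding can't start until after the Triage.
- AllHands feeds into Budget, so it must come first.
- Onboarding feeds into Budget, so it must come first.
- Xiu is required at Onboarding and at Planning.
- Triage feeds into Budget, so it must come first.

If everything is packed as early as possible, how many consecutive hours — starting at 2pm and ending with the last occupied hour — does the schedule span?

3

The precedence chain requires at least 3 distinct hours.
3 works (last occupied hour: 4pm): for example Onboarding -> 3pm; Triage -> 2pm; AllHands -> 2pm; Planning -> 2pm; Budget -> 4pm.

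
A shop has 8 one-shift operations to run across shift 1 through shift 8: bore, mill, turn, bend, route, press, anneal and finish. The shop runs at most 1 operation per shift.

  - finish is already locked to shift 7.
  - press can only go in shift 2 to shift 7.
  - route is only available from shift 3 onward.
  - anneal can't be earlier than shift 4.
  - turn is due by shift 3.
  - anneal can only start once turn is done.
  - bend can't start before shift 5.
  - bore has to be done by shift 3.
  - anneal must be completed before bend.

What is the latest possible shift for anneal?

shift 6

Anneal is available from shift 4; downstream work caps anneal at shift 7.
anneal at shift 6 is achievable: finish in shift 7, route in shift 3, turn in shift 1, press in shift 4, anneal in shift 6, mill in shift 5, bend in shift 8, bore in shift 2.
Nothing later works — the capacity limit rule out every shift after shift 6.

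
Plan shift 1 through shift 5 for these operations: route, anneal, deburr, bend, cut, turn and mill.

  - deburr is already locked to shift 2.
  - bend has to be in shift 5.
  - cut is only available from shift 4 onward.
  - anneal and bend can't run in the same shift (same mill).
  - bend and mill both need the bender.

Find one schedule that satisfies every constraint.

mill -> shift 1; deburr -> shift 2; cut -> shift 4; anneal -> shift 1; bend -> shift 5; turn -> shift 1; route -> shift 1

Checking: bend(shift 5) != mill(shift 1); anneal(shift 1) != bend(shift 5); bend=shift 5 in [shift 5,shift 5]; deburr=shift 2 in [shift 2,shift 2]; cut=shift 4 in [shift 4,shift 5].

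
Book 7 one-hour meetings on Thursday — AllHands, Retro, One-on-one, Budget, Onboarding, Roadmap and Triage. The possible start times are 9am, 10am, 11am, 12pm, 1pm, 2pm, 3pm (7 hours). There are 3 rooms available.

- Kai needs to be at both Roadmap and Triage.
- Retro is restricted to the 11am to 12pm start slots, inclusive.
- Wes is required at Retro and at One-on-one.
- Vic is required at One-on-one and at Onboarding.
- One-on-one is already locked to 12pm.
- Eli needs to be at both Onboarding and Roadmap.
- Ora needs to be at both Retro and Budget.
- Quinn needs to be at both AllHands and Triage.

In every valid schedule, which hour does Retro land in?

11am

Retro's window is 11am–12pm.
One-on-one is fixed at 12pm, and Retro can't share a hour with One-on-one.
So Retro must be 11am.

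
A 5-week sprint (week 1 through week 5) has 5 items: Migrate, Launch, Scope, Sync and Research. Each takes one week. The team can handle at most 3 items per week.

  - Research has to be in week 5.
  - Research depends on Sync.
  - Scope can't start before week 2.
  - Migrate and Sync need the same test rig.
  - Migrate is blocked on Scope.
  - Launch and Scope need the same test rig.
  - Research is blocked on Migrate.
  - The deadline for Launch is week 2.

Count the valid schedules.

Splitting on Migrate: it can be week 3 (3), week 4 (9). Listing each branch's schedules as (Launch, Scope, Sync, Research) by week number:
Migrate=week 3: (1,2,1,5) (1,2,2,5) (1,2,4,5) — 3.
Migrate=week 4: (1,2,1,5) (1,2,2,5) (1,2,3,5) (1,3,1,5) (1,3,2,5) (1,3,3,5) (2,3,1,5) (2,3,2,5) (2,3,3,5) — 9.
Summing: 3 + 9 = 12.

12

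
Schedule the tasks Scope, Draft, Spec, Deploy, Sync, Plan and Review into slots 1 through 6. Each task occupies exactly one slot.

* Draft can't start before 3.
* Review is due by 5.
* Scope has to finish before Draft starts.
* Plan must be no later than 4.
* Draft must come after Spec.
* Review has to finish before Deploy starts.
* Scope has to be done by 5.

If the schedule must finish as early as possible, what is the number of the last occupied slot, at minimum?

The precedence chain requires at least 2 distinct slots.
Draft can't be placed before 3, so the schedule must run through at least slot 3.
3 works (last occupied slot: 3): for example Sync=1; Plan=1; Deploy=2; Draft=3; Spec=1; Scope=1; Review=1.

3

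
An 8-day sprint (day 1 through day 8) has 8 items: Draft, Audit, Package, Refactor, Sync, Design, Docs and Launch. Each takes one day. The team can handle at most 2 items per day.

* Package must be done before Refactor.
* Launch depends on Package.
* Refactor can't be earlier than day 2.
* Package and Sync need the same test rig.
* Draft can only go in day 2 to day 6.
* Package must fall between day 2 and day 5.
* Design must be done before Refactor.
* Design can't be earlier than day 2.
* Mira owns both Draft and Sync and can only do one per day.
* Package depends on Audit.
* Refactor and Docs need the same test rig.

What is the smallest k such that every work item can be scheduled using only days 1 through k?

The precedence chain requires at least 3 distinct days.
With at most 2 per day and 8 work items, at least 4 days are needed.
4 works (last occupied day: day 4): for example Sync in day 1; Docs in day 4; Launch in day 4; Draft in day 3; Refactor in day 3; Audit in day 1; Package in day 2; Design in day 2.

4 days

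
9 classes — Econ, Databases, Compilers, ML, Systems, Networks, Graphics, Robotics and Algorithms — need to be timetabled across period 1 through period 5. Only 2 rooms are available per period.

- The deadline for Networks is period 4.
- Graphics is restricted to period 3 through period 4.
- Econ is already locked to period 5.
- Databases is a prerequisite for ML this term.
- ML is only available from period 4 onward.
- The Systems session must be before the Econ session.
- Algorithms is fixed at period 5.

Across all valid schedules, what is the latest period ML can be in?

ML is available from period 4.
ML at period 4 is achievable: Systems=period 2; Algorithms=period 5; Compilers=period 2; Databases=period 1; Networks=period 1; Graphics=period 3; ML=period 4; Robotics=period 3; Econ=period 5.
Nothing later works — the capacity limit rule out every period after period 4.

period 4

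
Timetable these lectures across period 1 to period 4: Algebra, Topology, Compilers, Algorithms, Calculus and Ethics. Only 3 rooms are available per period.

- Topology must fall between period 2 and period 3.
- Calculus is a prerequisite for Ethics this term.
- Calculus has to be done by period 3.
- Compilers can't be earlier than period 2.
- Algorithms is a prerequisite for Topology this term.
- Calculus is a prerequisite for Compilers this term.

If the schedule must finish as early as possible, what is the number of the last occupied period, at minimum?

2

The precedence chain requires at least 2 distinct periods.
With at most 3 per period and 6 lectures, at least 2 periods are needed.
2 works (last occupied period: period 2): for example Ethics=period 2, Compilers=period 2, Algebra=period 1, Topology=period 2, Algorithms=period 1, Calculus=period 1.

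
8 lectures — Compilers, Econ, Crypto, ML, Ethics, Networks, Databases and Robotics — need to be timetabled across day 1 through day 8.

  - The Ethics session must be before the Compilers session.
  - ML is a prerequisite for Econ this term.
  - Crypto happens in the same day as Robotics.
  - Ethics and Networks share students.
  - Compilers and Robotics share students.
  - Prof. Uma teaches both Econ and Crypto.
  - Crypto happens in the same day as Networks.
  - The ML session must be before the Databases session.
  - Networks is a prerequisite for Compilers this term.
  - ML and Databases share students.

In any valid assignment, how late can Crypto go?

day 7

Crypto must be in the same day as Networks, which can't be after day 7, so Crypto is at most day 7.
Crypto at day 7 is achievable: Compilers=day 8; Crypto=day 7; Ethics=day 1; Networks=day 7; Databases=day 2; Econ=day 2; ML=day 1; Robotics=day 7.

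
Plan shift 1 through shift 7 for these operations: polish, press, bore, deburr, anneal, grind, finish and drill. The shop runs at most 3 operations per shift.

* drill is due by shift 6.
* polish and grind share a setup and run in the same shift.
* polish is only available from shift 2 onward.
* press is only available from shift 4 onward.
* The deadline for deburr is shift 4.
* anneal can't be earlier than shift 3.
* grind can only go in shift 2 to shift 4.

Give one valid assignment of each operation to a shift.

drill -> shift 1; deburr -> shift 1; grind -> shift 2; finish -> shift 2; polish -> shift 2; press -> shift 4; bore -> shift 1; anneal -> shift 3

Checking: polish = grind = shift 2; anneal=shift 3 in [shift 3,shift 7]; press=shift 4 in [shift 4,shift 7]; polish=shift 2 in [shift 2,shift 7]; grind=shift 2 in [shift 2,shift 4]; drill=shift 1 in [shift 1,shift 6]; deburr=shift 1 in [shift 1,shift 4]; max 3 per shift (cap 3).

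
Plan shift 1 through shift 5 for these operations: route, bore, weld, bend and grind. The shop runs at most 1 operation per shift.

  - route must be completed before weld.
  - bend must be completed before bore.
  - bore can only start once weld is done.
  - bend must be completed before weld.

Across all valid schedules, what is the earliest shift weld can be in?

Precedence pushes weld to at least shift 2; downstream work caps weld at shift 4.
weld at shift 3 is achievable: bore in shift 4, grind in shift 5, bend in shift 1, route in shift 2, weld in shift 3.
Nothing earlier works — the capacity limit rule out every shift before shift 3.

shift 3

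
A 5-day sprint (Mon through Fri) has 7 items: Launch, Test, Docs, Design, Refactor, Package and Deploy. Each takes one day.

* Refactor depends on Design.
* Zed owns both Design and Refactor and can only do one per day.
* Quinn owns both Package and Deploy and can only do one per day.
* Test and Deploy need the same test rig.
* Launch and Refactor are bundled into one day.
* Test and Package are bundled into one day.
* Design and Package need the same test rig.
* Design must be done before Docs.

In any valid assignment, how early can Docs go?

Tue

Precedence pushes Docs to at least Tue.
Docs at Tue is achievable: Package -> Tue, Test -> Tue, Refactor -> Tue, Design -> Mon, Launch -> Tue, Deploy -> Mon, Docs -> Tue.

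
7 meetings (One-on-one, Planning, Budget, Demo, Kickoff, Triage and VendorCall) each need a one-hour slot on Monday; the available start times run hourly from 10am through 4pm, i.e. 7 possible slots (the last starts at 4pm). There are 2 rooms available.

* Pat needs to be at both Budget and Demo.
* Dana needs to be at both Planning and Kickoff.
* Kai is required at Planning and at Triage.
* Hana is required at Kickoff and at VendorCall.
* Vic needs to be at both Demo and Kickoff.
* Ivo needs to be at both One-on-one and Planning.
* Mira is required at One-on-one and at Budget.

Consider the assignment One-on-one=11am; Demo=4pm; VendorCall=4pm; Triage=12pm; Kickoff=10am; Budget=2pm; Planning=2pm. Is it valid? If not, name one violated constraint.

Yes, all constraints hold

Vic needs to be at both Demo and Kickoff — holds.
Ivo needs to be at both One-on-one and Planning — holds.
Mira is required at One-on-one and at Budget — holds.
Kai is required at Planning and at Triage — holds.
Pat needs to be at both Budget and Demo — holds.
There are 2 rooms available — holds.
Dana needs to be at both Planning and Kickoff — holds.
Hana is required at Kickoff and at VendorCall — holds.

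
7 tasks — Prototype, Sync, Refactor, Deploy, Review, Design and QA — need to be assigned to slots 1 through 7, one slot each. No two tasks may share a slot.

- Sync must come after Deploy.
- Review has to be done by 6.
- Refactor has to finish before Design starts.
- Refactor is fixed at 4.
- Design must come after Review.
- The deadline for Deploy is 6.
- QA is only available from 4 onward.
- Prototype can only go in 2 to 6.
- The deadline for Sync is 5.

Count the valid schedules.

Splitting on Prototype: it can be 2 (7), 3 (7), 5 (6), 6 (6). Listing each branch's schedules as (Sync, Refactor, Deploy, Review, Design, QA):
Prototype=2: (3,4,1,5,6,7) (3,4,1,5,7,6) (3,4,1,6,7,5) (5,4,1,3,6,7) (5,4,1,3,7,6) (5,4,3,1,6,7) (5,4,3,1,7,6) — 7.
Prototype=3: (2,4,1,5,6,7) (2,4,1,5,7,6) (2,4,1,6,7,5) (5,4,1,2,6,7) (5,4,1,2,7,6) (5,4,2,1,6,7) (5,4,2,1,7,6) — 7.
Prototype=5: (2,4,1,3,6,7) (2,4,1,3,7,6) (3,4,1,2,6,7) (3,4,1,2,7,6) (3,4,2,1,6,7) (3,4,2,1,7,6) — 6.
Prototype=6: (2,4,1,3,5,7) (2,4,1,3,7,5) (3,4,1,2,5,7) (3,4,1,2,7,5) (3,4,2,1,5,7) (3,4,2,1,7,5) — 6.
Summing: 7 + 7 + 6 + 6 = 26.

26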